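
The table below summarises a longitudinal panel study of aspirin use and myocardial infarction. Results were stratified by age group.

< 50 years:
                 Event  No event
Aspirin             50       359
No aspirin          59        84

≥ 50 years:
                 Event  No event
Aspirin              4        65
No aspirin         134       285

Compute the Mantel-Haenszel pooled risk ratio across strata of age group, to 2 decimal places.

0.26

RR_MH = Σ(aᵢ·n₀ᵢ/nᵢ) / Σ(cᵢ·n₁ᵢ/nᵢ), with n₁ᵢ = aᵢ+bᵢ (exposed), n₀ᵢ = cᵢ+dᵢ (unexposed), nᵢ = n₁ᵢ+n₀ᵢ.
Stratum 1 (< 50 years): n₁ = 409, n₀ = 143, n = 552; a·n₀/n = 50·143/552 = 12.9529; c·n₁/n = 59·409/552 = 43.7156
Stratum 2 (≥ 50 years): n₁ = 69, n₀ = 419, n = 488; a·n₀/n = 4·419/488 = 3.4344; c·n₁/n = 134·69/488 = 18.9467
RR_MH = (12.9529 + 3.4344) / (43.7156 + 18.9467) = 16.3873 / 62.6623 = 0.26152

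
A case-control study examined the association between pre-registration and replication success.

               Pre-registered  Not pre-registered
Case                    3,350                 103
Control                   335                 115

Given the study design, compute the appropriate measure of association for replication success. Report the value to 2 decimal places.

Reading the table with exposure as columns: a = 3350 (Pre-registered, case), b = 335 (Pre-registered, non-case), c = 103 (Not pre-registered, case), d = 115.
This is a case-control study: participants were sampled on outcome status, so risks in the source population cannot be estimated directly — relative risk is not valid here. The odds ratio is the appropriate measure.
OR = (a·d)/(b·c) = (3350 × 115) / (335 × 103) = 385250 / 34505 = 11.16505

11.17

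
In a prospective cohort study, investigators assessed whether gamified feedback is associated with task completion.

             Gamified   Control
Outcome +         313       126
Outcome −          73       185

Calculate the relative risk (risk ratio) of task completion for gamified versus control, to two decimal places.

2.00

Reading the table with exposure as columns: a = 313 (Gamified, case), b = 73 (Gamified, non-case), c = 126 (Control, case), d = 185.
Risk in exposed = 313/386 = 0.81088; risk in unexposed = 126/311 = 0.40514.
RR = 0.81088 / 0.40514 = 2.00146
The risk among the exposed is 2.00 times that among the unexposed.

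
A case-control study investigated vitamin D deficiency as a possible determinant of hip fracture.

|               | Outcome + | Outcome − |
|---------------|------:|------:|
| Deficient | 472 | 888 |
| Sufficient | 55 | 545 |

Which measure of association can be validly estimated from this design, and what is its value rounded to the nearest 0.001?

Cells: a = 472, b = 888, c = 55, d = 545.
This is a case-control study: participants were sampled on outcome status, so risks in the source population cannot be estimated directly — relative risk is not valid here. The odds ratio is the appropriate measure.
OR = (a·d)/(b·c) = (472 × 545) / (888 × 55) = 257240 / 48840 = 5.26699

5.267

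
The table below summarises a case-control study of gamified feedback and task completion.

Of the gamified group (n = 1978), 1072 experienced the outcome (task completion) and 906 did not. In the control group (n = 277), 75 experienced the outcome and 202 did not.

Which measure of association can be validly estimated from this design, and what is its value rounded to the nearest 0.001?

From the description: a = 1072, b = 906, c = 75, d = 202.
This is a case-control study: participants were sampled on outcome status, so risks in the source population cannot be estimated directly — relative risk is not valid here. The odds ratio is the appropriate measure.
OR = (a·d)/(b·c) = (1072 × 202) / (906 × 75) = 216544 / 67950 = 3.18681

3.187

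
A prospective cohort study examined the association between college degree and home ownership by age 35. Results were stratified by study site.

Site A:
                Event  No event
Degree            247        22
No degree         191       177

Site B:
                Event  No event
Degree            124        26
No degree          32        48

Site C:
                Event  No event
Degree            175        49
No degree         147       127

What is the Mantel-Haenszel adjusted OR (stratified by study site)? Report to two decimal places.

OR_MH = Σ(aᵢdᵢ/nᵢ) / Σ(bᵢcᵢ/nᵢ), where nᵢ is the stratum total.
Stratum 1 (Site A): n = 637; a·d/n = 247·177/637 = 68.6327; b·c/n = 22·191/637 = 6.5965
Stratum 2 (Site B): n = 230; a·d/n = 124·48/230 = 25.8783; b·c/n = 26·32/230 = 3.6174
Stratum 3 (Site C): n = 498; a·d/n = 175·127/498 = 44.6285; b·c/n = 49·147/498 = 14.4639
OR_MH = (68.6327 + 25.8783 + 44.6285) / (6.5965 + 3.6174 + 14.4639) = 139.1394 / 24.6778 = 5.63824

5.64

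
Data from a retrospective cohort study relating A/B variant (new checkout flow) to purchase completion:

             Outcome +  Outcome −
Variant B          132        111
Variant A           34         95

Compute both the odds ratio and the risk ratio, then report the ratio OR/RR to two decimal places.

Cells: a = 132, b = 111, c = 34, d = 95.
OR = (132·95)/(111·34) = 12540/3774 = 3.32273
Risk in exposed = 132/243 = 0.54321; risk in unexposed = 34/129 = 0.26357; RR = 2.06100
OR/RR = 3.32273 / 2.06100 = 1.61219
The outcome is not rare, so the OR lies further from 1 than the RR.

1.61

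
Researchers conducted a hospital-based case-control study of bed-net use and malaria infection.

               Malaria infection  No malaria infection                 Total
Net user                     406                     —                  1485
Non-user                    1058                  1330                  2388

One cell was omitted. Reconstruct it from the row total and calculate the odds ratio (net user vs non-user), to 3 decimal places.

The missing cell is in the exposed row: 1485 − 406 = 1079.
So a = 406, b = 1079, c = 1058, d = 1330.
OR = (a·d)/(b·c) = (406 × 1330) / (1079 × 1058) = 539980 / 1141582 = 0.47301

0.473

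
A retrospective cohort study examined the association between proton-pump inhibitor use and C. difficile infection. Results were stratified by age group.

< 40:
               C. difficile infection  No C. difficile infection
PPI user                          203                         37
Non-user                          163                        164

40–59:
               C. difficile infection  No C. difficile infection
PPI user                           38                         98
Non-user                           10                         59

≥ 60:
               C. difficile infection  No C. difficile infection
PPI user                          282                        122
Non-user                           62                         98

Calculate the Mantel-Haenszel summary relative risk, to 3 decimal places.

RR_MH = Σ(aᵢ·n₀ᵢ/nᵢ) / Σ(cᵢ·n₁ᵢ/nᵢ), with n₁ᵢ = aᵢ+bᵢ (exposed), n₀ᵢ = cᵢ+dᵢ (unexposed), nᵢ = n₁ᵢ+n₀ᵢ.
Stratum 1 (< 40): n₁ = 240, n₀ = 327, n = 567; a·n₀/n = 203·327/567 = 117.0741; c·n₁/n = 163·240/567 = 68.9947
Stratum 2 (40–59): n₁ = 136, n₀ = 69, n = 205; a·n₀/n = 38·69/205 = 12.7902; c·n₁/n = 10·136/205 = 6.6341
Stratum 3 (≥ 60): n₁ = 404, n₀ = 160, n = 564; a·n₀/n = 282·160/564 = 80.0000; c·n₁/n = 62·404/564 = 44.4113
RR_MH = (117.0741 + 12.7902 + 80.0000) / (68.9947 + 6.6341 + 44.4113) = 209.8643 / 120.0402 = 1.74828

1.748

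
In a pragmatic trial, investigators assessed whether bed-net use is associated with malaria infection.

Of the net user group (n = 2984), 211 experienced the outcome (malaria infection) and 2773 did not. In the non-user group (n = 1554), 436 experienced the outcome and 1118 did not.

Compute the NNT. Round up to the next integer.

Risk in treated group = 211/2984 = 0.07071; risk in control = 436/1554 = 0.28057.
Absolute risk reduction = 0.28057 − 0.07071 = 0.20986
NNT = 1 / ARR = 1 / 0.20986 = 4.765 → round up → 5

5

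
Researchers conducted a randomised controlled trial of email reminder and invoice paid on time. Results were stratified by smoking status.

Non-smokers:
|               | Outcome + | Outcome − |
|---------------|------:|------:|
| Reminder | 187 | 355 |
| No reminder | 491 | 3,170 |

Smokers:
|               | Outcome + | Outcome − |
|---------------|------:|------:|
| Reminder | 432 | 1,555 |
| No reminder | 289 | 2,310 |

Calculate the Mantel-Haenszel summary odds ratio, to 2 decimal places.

OR_MH = Σ(aᵢdᵢ/nᵢ) / Σ(bᵢcᵢ/nᵢ), where nᵢ is the stratum total.
Stratum 1 (Non-smokers): n = 4203; a·d/n = 187·3170/4203 = 141.0397; b·c/n = 355·491/4203 = 41.4716
Stratum 2 (Smokers): n = 4586; a·d/n = 432·2310/4586 = 217.6014; b·c/n = 1555·289/4586 = 97.9928
OR_MH = (141.0397 + 217.6014) / (41.4716 + 97.9928) = 358.6411 / 139.4644 = 2.57156

2.57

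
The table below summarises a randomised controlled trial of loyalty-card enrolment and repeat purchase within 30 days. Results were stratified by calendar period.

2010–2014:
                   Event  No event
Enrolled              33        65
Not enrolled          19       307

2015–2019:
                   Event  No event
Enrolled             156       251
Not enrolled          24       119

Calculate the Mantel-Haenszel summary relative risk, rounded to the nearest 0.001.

2.976

RR_MH = Σ(aᵢ·n₀ᵢ/nᵢ) / Σ(cᵢ·n₁ᵢ/nᵢ), with n₁ᵢ = aᵢ+bᵢ (exposed), n₀ᵢ = cᵢ+dᵢ (unexposed), nᵢ = n₁ᵢ+n₀ᵢ.
Stratum 1 (2010–2014): n₁ = 98, n₀ = 326, n = 424; a·n₀/n = 33·326/424 = 25.3726; c·n₁/n = 19·98/424 = 4.3915
Stratum 2 (2015–2019): n₁ = 407, n₀ = 143, n = 550; a·n₀/n = 156·143/550 = 40.5600; c·n₁/n = 24·407/550 = 17.7600
RR_MH = (25.3726 + 40.5600) / (4.3915 + 17.7600) = 65.9326 / 22.1515 = 2.97644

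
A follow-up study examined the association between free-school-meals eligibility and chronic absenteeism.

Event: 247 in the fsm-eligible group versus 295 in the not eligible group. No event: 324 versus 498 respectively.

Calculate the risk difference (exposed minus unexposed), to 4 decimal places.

From the description: a = 247, b = 324, c = 295, d = 498.
Risk in exposed = 247/571 = 0.432574; risk in unexposed = 295/793 = 0.372005.
Risk difference = 0.432574 − 0.372005 = 0.060569

0.0606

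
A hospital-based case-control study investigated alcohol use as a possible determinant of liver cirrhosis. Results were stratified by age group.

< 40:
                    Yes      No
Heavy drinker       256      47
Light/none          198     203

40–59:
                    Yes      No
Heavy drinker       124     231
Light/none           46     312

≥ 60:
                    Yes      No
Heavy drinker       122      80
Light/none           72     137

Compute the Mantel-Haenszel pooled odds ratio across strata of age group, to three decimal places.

OR_MH = Σ(aᵢdᵢ/nᵢ) / Σ(bᵢcᵢ/nᵢ), where nᵢ is the stratum total.
Stratum 1 (< 40): n = 704; a·d/n = 256·203/704 = 73.8182; b·c/n = 47·198/704 = 13.2188
Stratum 2 (40–59): n = 713; a·d/n = 124·312/713 = 54.2609; b·c/n = 231·46/713 = 14.9032
Stratum 3 (≥ 60): n = 411; a·d/n = 122·137/411 = 40.6667; b·c/n = 80·72/411 = 14.0146
OR_MH = (73.8182 + 54.2609 + 40.6667) / (13.2188 + 14.9032 + 14.0146) = 168.7457 / 42.1366 = 4.00473

4.005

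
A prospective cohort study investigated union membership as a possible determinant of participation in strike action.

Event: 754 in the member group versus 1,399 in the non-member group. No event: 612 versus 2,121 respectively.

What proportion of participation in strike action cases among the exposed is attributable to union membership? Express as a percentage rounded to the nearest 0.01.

From the description: a = 754, b = 612, c = 1399, d = 2121.
Risk in exposed = 754/1366 = 0.55198; risk in unexposed = 1399/3520 = 0.39744.
RR = 0.55198/0.39744 = 1.38882
AR% = (RR − 1)/RR × 100 = (1.38882 − 1)/1.38882 × 100 = 27.9964%

28.00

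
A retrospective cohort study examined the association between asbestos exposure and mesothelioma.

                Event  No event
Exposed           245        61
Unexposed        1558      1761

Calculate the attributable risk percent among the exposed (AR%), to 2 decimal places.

41.37

Cells: a = 245, b = 61, c = 1558, d = 1761.
Risk in exposed = 245/306 = 0.80065; risk in unexposed = 1558/3319 = 0.46942.
RR = 0.80065/0.46942 = 1.70563
AR% = (RR − 1)/RR × 100 = (1.70563 − 1)/1.70563 × 100 = 41.3706%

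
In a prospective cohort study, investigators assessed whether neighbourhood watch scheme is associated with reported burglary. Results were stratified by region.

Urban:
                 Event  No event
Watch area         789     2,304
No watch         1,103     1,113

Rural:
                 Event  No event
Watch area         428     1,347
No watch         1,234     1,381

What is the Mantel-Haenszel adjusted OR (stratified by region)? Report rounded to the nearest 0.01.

OR_MH = Σ(aᵢdᵢ/nᵢ) / Σ(bᵢcᵢ/nᵢ), where nᵢ is the stratum total.
Stratum 1 (Urban): n = 5309; a·d/n = 789·1113/5309 = 165.4091; b·c/n = 2304·1103/5309 = 478.6800
Stratum 2 (Rural): n = 4390; a·d/n = 428·1381/4390 = 134.6396; b·c/n = 1347·1234/4390 = 378.6328
OR_MH = (165.4091 + 134.6396) / (478.6800 + 378.6328) = 300.0488 / 857.3128 = 0.34999

0.35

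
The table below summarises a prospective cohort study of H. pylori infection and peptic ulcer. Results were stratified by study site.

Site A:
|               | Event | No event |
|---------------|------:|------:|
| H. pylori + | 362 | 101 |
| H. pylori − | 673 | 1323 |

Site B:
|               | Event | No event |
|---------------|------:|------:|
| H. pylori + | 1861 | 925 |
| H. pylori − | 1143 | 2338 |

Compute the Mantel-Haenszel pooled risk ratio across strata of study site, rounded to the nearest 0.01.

RR_MH = Σ(aᵢ·n₀ᵢ/nᵢ) / Σ(cᵢ·n₁ᵢ/nᵢ), with n₁ᵢ = aᵢ+bᵢ (exposed), n₀ᵢ = cᵢ+dᵢ (unexposed), nᵢ = n₁ᵢ+n₀ᵢ.
Stratum 1 (Site A): n₁ = 463, n₀ = 1996, n = 2459; a·n₀/n = 362·1996/2459 = 293.8398; c·n₁/n = 673·463/2459 = 126.7178
Stratum 2 (Site B): n₁ = 2786, n₀ = 3481, n = 6267; a·n₀/n = 1861·3481/6267 = 1033.6909; c·n₁/n = 1143·2786/6267 = 508.1216
RR_MH = (293.8398 + 1033.6909) / (126.7178 + 508.1216) = 1327.5307 / 634.8394 = 2.09113

2.09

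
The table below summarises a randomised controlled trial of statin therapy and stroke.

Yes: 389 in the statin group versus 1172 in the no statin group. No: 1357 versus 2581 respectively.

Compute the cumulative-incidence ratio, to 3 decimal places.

0.713

From the description: a = 389, b = 1357, c = 1172, d = 2581.
Risk in exposed = 389/1746 = 0.22279; risk in unexposed = 1172/3753 = 0.31228.
RR = 0.22279 / 0.31228 = 0.71344
The risk is 29% lower among the exposed than among the unexposed.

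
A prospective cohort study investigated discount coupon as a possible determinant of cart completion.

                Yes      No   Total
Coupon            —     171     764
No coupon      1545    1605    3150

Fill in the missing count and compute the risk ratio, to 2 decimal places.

1.58

The missing cell is in the exposed row: 764 − 171 = 593.
So a = 593, b = 171, c = 1545, d = 1605.
RR = [a/(a+b)] / [c/(c+d)] = (593/764) / (1545/3150) = 0.77618/0.49048 = 1.58250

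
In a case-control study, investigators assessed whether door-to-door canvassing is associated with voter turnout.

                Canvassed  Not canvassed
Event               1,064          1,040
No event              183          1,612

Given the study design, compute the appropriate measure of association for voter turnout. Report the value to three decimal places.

9.012

Reading the table with exposure as columns: a = 1064 (Canvassed, case), b = 183 (Canvassed, non-case), c = 1040 (Not canvassed, case), d = 1612.
This is a case-control study: participants were sampled on outcome status, so risks in the source population cannot be estimated directly — relative risk is not valid here. The odds ratio is the appropriate measure.
OR = (a·d)/(b·c) = (1064 × 1612) / (183 × 1040) = 1715168 / 190320 = 9.01202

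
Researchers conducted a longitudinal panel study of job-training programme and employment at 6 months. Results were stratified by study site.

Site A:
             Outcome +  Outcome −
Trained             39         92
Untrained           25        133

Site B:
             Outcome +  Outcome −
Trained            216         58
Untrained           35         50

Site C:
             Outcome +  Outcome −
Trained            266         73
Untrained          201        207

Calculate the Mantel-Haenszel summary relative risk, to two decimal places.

RR_MH = Σ(aᵢ·n₀ᵢ/nᵢ) / Σ(cᵢ·n₁ᵢ/nᵢ), with n₁ᵢ = aᵢ+bᵢ (exposed), n₀ᵢ = cᵢ+dᵢ (unexposed), nᵢ = n₁ᵢ+n₀ᵢ.
Stratum 1 (Site A): n₁ = 131, n₀ = 158, n = 289; a·n₀/n = 39·158/289 = 21.3218; c·n₁/n = 25·131/289 = 11.3322
Stratum 2 (Site B): n₁ = 274, n₀ = 85, n = 359; a·n₀/n = 216·85/359 = 51.1421; c·n₁/n = 35·274/359 = 26.7131
Stratum 3 (Site C): n₁ = 339, n₀ = 408, n = 747; a·n₀/n = 266·408/747 = 145.2851; c·n₁/n = 201·339/747 = 91.2169
RR_MH = (21.3218 + 51.1421 + 145.2851) / (11.3322 + 26.7131 + 91.2169) = 217.7490 / 129.2621 = 1.68455

1.68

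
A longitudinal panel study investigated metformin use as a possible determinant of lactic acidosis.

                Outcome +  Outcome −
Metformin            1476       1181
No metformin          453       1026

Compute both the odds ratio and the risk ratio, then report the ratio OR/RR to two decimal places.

Cells: a = 1476, b = 1181, c = 453, d = 1026.
OR = (1476·1026)/(1181·453) = 1514376/534993 = 2.83065
Risk in exposed = 1476/2657 = 0.55551; risk in unexposed = 453/1479 = 0.30629; RR = 1.81370
OR/RR = 2.83065 / 1.81370 = 1.56071
The outcome is not rare, so the OR lies further from 1 than the RR.

1.56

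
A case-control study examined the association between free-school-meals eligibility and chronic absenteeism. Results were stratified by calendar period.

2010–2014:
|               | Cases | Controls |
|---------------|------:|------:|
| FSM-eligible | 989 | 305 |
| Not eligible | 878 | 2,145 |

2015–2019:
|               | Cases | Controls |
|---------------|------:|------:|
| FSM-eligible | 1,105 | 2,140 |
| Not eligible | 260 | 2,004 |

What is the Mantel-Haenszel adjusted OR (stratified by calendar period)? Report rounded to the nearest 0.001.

5.480

OR_MH = Σ(aᵢdᵢ/nᵢ) / Σ(bᵢcᵢ/nᵢ), where nᵢ is the stratum total.
Stratum 1 (2010–2014): n = 4317; a·d/n = 989·2145/4317 = 491.4072; b·c/n = 305·878/4317 = 62.0315
Stratum 2 (2015–2019): n = 5509; a·d/n = 1105·2004/5509 = 401.9641; b·c/n = 2140·260/5509 = 100.9984
OR_MH = (491.4072 + 401.9641) / (62.0315 + 100.9984) = 893.3713 / 163.0299 = 5.47980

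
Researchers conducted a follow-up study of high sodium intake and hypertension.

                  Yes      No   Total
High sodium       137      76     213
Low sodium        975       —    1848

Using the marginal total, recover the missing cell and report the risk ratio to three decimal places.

The missing cell is in the unexposed row: 1848 − 975 = 873.
So a = 137, b = 76, c = 975, d = 873.
RR = [a/(a+b)] / [c/(c+d)] = (137/213) / (975/1848) = 0.64319/0.52760 = 1.21910

1.219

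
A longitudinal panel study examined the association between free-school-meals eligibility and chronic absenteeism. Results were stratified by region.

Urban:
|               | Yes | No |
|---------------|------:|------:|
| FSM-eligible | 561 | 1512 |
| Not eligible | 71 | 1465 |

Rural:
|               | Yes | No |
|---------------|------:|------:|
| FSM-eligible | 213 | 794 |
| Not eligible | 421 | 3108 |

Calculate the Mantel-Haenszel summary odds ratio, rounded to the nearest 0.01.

OR_MH = Σ(aᵢdᵢ/nᵢ) / Σ(bᵢcᵢ/nᵢ), where nᵢ is the stratum total.
Stratum 1 (Urban): n = 3609; a·d/n = 561·1465/3609 = 227.7265; b·c/n = 1512·71/3609 = 29.7456
Stratum 2 (Rural): n = 4536; a·d/n = 213·3108/4536 = 145.9444; b·c/n = 794·421/4536 = 73.6936
OR_MH = (227.7265 + 145.9444) / (29.7456 + 73.6936) = 373.6710 / 103.4392 = 3.61247

3.61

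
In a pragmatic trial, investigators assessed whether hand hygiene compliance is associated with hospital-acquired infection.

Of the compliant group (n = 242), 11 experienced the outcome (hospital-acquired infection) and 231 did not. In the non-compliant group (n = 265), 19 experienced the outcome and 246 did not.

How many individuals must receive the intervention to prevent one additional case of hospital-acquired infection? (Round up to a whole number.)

39

Risk in treated group = 11/242 = 0.04545; risk in control = 19/265 = 0.07170.
Absolute risk reduction = 0.07170 − 0.04545 = 0.02624
NNT = 1 / ARR = 1 / 0.02624 = 38.105 → round up → 39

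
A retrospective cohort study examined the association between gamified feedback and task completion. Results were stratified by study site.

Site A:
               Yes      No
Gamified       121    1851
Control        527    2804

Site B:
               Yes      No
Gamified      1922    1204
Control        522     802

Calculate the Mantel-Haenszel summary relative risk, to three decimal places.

1.151

RR_MH = Σ(aᵢ·n₀ᵢ/nᵢ) / Σ(cᵢ·n₁ᵢ/nᵢ), with n₁ᵢ = aᵢ+bᵢ (exposed), n₀ᵢ = cᵢ+dᵢ (unexposed), nᵢ = n₁ᵢ+n₀ᵢ.
Stratum 1 (Site A): n₁ = 1972, n₀ = 3331, n = 5303; a·n₀/n = 121·3331/5303 = 76.0043; c·n₁/n = 527·1972/5303 = 195.9728
Stratum 2 (Site B): n₁ = 3126, n₀ = 1324, n = 4450; a·n₀/n = 1922·1324/4450 = 571.8490; c·n₁/n = 522·3126/4450 = 366.6903
RR_MH = (76.0043 + 571.8490) / (195.9728 + 366.6903) = 647.8533 / 562.6632 = 1.15141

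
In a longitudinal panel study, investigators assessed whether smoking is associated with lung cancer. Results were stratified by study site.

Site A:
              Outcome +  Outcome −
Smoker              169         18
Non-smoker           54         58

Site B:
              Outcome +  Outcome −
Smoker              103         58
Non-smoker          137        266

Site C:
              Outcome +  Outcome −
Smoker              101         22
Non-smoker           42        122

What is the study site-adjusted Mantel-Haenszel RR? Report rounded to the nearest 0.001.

RR_MH = Σ(aᵢ·n₀ᵢ/nᵢ) / Σ(cᵢ·n₁ᵢ/nᵢ), with n₁ᵢ = aᵢ+bᵢ (exposed), n₀ᵢ = cᵢ+dᵢ (unexposed), nᵢ = n₁ᵢ+n₀ᵢ.
Stratum 1 (Site A): n₁ = 187, n₀ = 112, n = 299; a·n₀/n = 169·112/299 = 63.3043; c·n₁/n = 54·187/299 = 33.7726
Stratum 2 (Site B): n₁ = 161, n₀ = 403, n = 564; a·n₀/n = 103·403/564 = 73.5975; c·n₁/n = 137·161/564 = 39.1082
Stratum 3 (Site C): n₁ = 123, n₀ = 164, n = 287; a·n₀/n = 101·164/287 = 57.7143; c·n₁/n = 42·123/287 = 18.0000
RR_MH = (63.3043 + 73.5975 + 57.7143) / (33.7726 + 39.1082 + 18.0000) = 194.6162 / 90.8807 = 2.14145

2.141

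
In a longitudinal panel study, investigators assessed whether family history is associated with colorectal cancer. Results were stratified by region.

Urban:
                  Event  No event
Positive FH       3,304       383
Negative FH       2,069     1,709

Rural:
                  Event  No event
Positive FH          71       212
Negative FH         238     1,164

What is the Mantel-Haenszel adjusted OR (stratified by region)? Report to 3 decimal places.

OR_MH = Σ(aᵢdᵢ/nᵢ) / Σ(bᵢcᵢ/nᵢ), where nᵢ is the stratum total.
Stratum 1 (Urban): n = 7465; a·d/n = 3304·1709/7465 = 756.4013; b·c/n = 383·2069/7465 = 106.1523
Stratum 2 (Rural): n = 1685; a·d/n = 71·1164/1685 = 49.0469; b·c/n = 212·238/1685 = 29.9442
OR_MH = (756.4013 + 49.0469) / (106.1523 + 29.9442) = 805.4482 / 136.0965 = 5.91821

5.918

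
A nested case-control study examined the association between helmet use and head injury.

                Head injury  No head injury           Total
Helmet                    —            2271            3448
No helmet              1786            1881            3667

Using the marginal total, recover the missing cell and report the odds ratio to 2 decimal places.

0.55

The missing cell is in the exposed row: 3448 − 2271 = 1177.
So a = 1177, b = 2271, c = 1786, d = 1881.
OR = (a·d)/(b·c) = (1177 × 1881) / (2271 × 1786) = 2213937 / 4056006 = 0.54584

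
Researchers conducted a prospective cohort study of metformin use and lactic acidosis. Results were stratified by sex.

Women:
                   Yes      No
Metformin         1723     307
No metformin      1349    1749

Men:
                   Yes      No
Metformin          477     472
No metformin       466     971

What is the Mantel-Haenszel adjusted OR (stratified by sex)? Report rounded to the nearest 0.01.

4.52

OR_MH = Σ(aᵢdᵢ/nᵢ) / Σ(bᵢcᵢ/nᵢ), where nᵢ is the stratum total.
Stratum 1 (Women): n = 5128; a·d/n = 1723·1749/5128 = 587.6613; b·c/n = 307·1349/5128 = 80.7611
Stratum 2 (Men): n = 2386; a·d/n = 477·971/2386 = 194.1186; b·c/n = 472·466/2386 = 92.1844
OR_MH = (587.6613 + 194.1186) / (80.7611 + 92.1844) = 781.7799 / 172.9455 = 4.52038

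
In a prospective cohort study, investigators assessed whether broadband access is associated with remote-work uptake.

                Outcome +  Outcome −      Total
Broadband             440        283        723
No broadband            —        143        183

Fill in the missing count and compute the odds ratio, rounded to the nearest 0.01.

The missing cell is in the unexposed row: 183 − 143 = 40.
So a = 440, b = 283, c = 40, d = 143.
OR = (a·d)/(b·c) = (440 × 143) / (283 × 40) = 62920 / 11320 = 5.55830

5.56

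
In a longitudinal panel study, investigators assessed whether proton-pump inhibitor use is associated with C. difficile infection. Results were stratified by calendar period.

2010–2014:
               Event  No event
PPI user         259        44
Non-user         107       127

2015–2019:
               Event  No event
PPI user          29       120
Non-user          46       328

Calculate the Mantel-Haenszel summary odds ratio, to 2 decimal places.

OR_MH = Σ(aᵢdᵢ/nᵢ) / Σ(bᵢcᵢ/nᵢ), where nᵢ is the stratum total.
Stratum 1 (2010–2014): n = 537; a·d/n = 259·127/537 = 61.2533; b·c/n = 44·107/537 = 8.7672
Stratum 2 (2015–2019): n = 523; a·d/n = 29·328/523 = 18.1874; b·c/n = 120·46/523 = 10.5545
OR_MH = (61.2533 + 18.1874) / (8.7672 + 10.5545) = 79.4406 / 19.3217 = 4.11147

4.11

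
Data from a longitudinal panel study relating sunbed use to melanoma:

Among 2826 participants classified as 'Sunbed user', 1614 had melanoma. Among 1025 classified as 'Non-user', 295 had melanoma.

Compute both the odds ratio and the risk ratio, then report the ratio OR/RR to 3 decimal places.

From the description: a = 1614, b = 1212, c = 295, d = 730.
OR = (1614·730)/(1212·295) = 1178220/357540 = 3.29535
Risk in exposed = 1614/2826 = 0.57113; risk in unexposed = 295/1025 = 0.28780; RR = 1.98442
OR/RR = 3.29535 / 1.98442 = 1.66061
The outcome is not rare, so the OR lies further from 1 than the RR.

1.661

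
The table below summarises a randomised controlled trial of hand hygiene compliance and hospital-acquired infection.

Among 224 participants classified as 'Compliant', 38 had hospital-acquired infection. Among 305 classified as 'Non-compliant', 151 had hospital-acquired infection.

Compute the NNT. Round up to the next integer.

4

Risk in treated group = 38/224 = 0.16964; risk in control = 151/305 = 0.49508.
Absolute risk reduction = 0.49508 − 0.16964 = 0.32544
NNT = 1 / ARR = 1 / 0.32544 = 3.073 → round up → 4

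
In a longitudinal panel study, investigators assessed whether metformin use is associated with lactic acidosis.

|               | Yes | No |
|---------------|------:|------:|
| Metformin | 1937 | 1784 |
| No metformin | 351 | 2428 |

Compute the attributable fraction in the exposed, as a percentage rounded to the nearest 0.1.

Cells: a = 1937, b = 1784, c = 351, d = 2428.
Risk in exposed = 1937/3721 = 0.52056; risk in unexposed = 351/2779 = 0.12630.
RR = 0.52056/0.12630 = 4.12146
AR% = (RR − 1)/RR × 100 = (4.12146 − 1)/4.12146 × 100 = 75.7368%

75.7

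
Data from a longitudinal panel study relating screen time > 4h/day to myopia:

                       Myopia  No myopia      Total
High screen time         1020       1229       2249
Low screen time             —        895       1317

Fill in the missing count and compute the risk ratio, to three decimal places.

The missing cell is in the unexposed row: 1317 − 895 = 422.
So a = 1020, b = 1229, c = 422, d = 895.
RR = [a/(a+b)] / [c/(c+d)] = (1020/2249) / (422/1317) = 0.45353/0.32043 = 1.41542

1.415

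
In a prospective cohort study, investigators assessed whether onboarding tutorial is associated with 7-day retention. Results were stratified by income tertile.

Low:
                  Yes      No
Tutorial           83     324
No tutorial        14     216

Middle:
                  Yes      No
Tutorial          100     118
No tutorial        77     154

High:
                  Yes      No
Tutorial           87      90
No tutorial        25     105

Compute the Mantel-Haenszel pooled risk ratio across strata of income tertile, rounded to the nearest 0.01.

1.95

RR_MH = Σ(aᵢ·n₀ᵢ/nᵢ) / Σ(cᵢ·n₁ᵢ/nᵢ), with n₁ᵢ = aᵢ+bᵢ (exposed), n₀ᵢ = cᵢ+dᵢ (unexposed), nᵢ = n₁ᵢ+n₀ᵢ.
Stratum 1 (Low): n₁ = 407, n₀ = 230, n = 637; a·n₀/n = 83·230/637 = 29.9686; c·n₁/n = 14·407/637 = 8.9451
Stratum 2 (Middle): n₁ = 218, n₀ = 231, n = 449; a·n₀/n = 100·231/449 = 51.4477; c·n₁/n = 77·218/449 = 37.3853
Stratum 3 (High): n₁ = 177, n₀ = 130, n = 307; a·n₀/n = 87·130/307 = 36.8404; c·n₁/n = 25·177/307 = 14.4137
RR_MH = (29.9686 + 51.4477 + 36.8404) / (8.9451 + 37.3853 + 14.4137) = 118.2567 / 60.7440 = 1.94680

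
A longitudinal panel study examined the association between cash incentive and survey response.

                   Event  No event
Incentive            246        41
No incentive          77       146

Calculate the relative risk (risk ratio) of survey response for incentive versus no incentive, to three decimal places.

Cells: a = 246, b = 41, c = 77, d = 146.
Risk in exposed = 246/287 = 0.85714; risk in unexposed = 77/223 = 0.34529.
RR = 0.85714 / 0.34529 = 2.48237
The risk among the exposed is 2.48 times that among the unexposed.

2.482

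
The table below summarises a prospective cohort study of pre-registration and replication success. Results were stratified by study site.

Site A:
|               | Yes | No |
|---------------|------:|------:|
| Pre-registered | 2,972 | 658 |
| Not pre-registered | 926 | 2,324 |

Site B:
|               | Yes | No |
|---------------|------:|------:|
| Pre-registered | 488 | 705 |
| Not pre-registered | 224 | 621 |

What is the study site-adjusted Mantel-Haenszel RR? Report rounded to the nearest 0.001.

2.592

RR_MH = Σ(aᵢ·n₀ᵢ/nᵢ) / Σ(cᵢ·n₁ᵢ/nᵢ), with n₁ᵢ = aᵢ+bᵢ (exposed), n₀ᵢ = cᵢ+dᵢ (unexposed), nᵢ = n₁ᵢ+n₀ᵢ.
Stratum 1 (Site A): n₁ = 3630, n₀ = 3250, n = 6880; a·n₀/n = 2972·3250/6880 = 1403.9244; c·n₁/n = 926·3630/6880 = 488.5727
Stratum 2 (Site B): n₁ = 1193, n₀ = 845, n = 2038; a·n₀/n = 488·845/2038 = 202.3356; c·n₁/n = 224·1193/2038 = 131.1246
RR_MH = (1403.9244 + 202.3356) / (488.5727 + 131.1246) = 1606.2600 / 619.6973 = 2.59201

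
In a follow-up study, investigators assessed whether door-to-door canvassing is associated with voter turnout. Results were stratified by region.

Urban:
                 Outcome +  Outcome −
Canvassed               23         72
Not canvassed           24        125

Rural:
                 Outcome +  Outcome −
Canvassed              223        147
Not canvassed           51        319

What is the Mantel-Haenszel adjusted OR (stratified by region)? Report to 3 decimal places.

OR_MH = Σ(aᵢdᵢ/nᵢ) / Σ(bᵢcᵢ/nᵢ), where nᵢ is the stratum total.
Stratum 1 (Urban): n = 244; a·d/n = 23·125/244 = 11.7828; b·c/n = 72·24/244 = 7.0820
Stratum 2 (Rural): n = 740; a·d/n = 223·319/740 = 96.1311; b·c/n = 147·51/740 = 10.1311
OR_MH = (11.7828 + 96.1311) / (7.0820 + 10.1311) = 107.9139 / 17.2130 = 6.26931

6.269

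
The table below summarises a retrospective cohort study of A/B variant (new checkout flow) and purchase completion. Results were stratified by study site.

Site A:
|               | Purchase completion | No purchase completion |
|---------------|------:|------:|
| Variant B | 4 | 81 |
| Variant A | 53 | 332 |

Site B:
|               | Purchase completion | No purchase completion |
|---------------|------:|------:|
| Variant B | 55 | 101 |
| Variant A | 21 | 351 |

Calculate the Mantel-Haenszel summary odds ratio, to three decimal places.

OR_MH = Σ(aᵢdᵢ/nᵢ) / Σ(bᵢcᵢ/nᵢ), where nᵢ is the stratum total.
Stratum 1 (Site A): n = 470; a·d/n = 4·332/470 = 2.8255; b·c/n = 81·53/470 = 9.1340
Stratum 2 (Site B): n = 528; a·d/n = 55·351/528 = 36.5625; b·c/n = 101·21/528 = 4.0170
OR_MH = (2.8255 + 36.5625) / (9.1340 + 4.0170) = 39.3880 / 13.1511 = 2.99504

2.995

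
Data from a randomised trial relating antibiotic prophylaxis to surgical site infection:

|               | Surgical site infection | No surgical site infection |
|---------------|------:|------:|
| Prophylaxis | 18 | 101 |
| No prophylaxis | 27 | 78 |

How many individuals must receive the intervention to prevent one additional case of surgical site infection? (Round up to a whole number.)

Risk in treated group = 18/119 = 0.15126; risk in control = 27/105 = 0.25714.
Absolute risk reduction = 0.25714 − 0.15126 = 0.10588
NNT = 1 / ARR = 1 / 0.10588 = 9.444 → round up → 10

10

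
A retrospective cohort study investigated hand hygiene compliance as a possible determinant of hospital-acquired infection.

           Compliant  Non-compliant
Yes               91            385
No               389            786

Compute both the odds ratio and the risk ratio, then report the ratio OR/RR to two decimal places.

0.83

Reading the table with exposure as columns: a = 91 (Compliant, case), b = 389 (Compliant, non-case), c = 385 (Non-compliant, case), d = 786.
OR = (91·786)/(389·385) = 71526/149765 = 0.47759
Risk in exposed = 91/480 = 0.18958; risk in unexposed = 385/1171 = 0.32878; RR = 0.57663
OR/RR = 0.47759 / 0.57663 = 0.82824
The outcome is not rare, so the OR lies further from 1 than the RR.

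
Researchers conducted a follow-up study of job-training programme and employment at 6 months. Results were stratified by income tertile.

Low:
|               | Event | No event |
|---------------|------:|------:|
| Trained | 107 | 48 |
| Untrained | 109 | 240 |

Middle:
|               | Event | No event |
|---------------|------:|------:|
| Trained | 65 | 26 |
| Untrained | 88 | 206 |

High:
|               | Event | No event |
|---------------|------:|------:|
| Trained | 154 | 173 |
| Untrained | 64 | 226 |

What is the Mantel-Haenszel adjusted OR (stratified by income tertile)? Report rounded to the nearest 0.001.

4.148

OR_MH = Σ(aᵢdᵢ/nᵢ) / Σ(bᵢcᵢ/nᵢ), where nᵢ is the stratum total.
Stratum 1 (Low): n = 504; a·d/n = 107·240/504 = 50.9524; b·c/n = 48·109/504 = 10.3810
Stratum 2 (Middle): n = 385; a·d/n = 65·206/385 = 34.7792; b·c/n = 26·88/385 = 5.9429
Stratum 3 (High): n = 617; a·d/n = 154·226/617 = 56.4084; b·c/n = 173·64/617 = 17.9449
OR_MH = (50.9524 + 34.7792 + 56.4084) / (10.3810 + 5.9429 + 17.9449) = 142.1400 / 34.2687 = 4.14781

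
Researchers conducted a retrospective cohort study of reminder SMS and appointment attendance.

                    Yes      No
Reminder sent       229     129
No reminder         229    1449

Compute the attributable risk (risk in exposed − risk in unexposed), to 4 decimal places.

0.5032

Cells: a = 229, b = 129, c = 229, d = 1449.
Risk in exposed = 229/358 = 0.639665; risk in unexposed = 229/1678 = 0.136472.
Risk difference = 0.639665 − 0.136472 = 0.503193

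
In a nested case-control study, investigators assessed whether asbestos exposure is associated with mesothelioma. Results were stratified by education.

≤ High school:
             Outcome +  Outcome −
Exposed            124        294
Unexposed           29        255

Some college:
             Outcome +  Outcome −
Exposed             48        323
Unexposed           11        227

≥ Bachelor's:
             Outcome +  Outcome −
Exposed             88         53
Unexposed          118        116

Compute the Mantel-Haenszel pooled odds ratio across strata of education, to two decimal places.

OR_MH = Σ(aᵢdᵢ/nᵢ) / Σ(bᵢcᵢ/nᵢ), where nᵢ is the stratum total.
Stratum 1 (≤ High school): n = 702; a·d/n = 124·255/702 = 45.0427; b·c/n = 294·29/702 = 12.1453
Stratum 2 (Some college): n = 609; a·d/n = 48·227/609 = 17.8916; b·c/n = 323·11/609 = 5.8342
Stratum 3 (≥ Bachelor's): n = 375; a·d/n = 88·116/375 = 27.2213; b·c/n = 53·118/375 = 16.6773
OR_MH = (45.0427 + 17.8916 + 27.2213) / (12.1453 + 5.8342 + 16.6773) = 90.1557 / 34.6568 = 2.60139

2.60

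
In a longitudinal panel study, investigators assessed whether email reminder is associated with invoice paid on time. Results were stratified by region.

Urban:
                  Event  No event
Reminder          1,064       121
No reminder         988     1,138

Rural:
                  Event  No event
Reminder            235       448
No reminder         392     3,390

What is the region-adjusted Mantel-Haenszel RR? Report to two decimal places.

RR_MH = Σ(aᵢ·n₀ᵢ/nᵢ) / Σ(cᵢ·n₁ᵢ/nᵢ), with n₁ᵢ = aᵢ+bᵢ (exposed), n₀ᵢ = cᵢ+dᵢ (unexposed), nᵢ = n₁ᵢ+n₀ᵢ.
Stratum 1 (Urban): n₁ = 1185, n₀ = 2126, n = 3311; a·n₀/n = 1064·2126/3311 = 683.1966; c·n₁/n = 988·1185/3311 = 353.6031
Stratum 2 (Rural): n₁ = 683, n₀ = 3782, n = 4465; a·n₀/n = 235·3782/4465 = 199.0526; c·n₁/n = 392·683/4465 = 59.9633
RR_MH = (683.1966 + 199.0526) / (353.6031 + 59.9633) = 882.2492 / 413.5664 = 2.13327

2.13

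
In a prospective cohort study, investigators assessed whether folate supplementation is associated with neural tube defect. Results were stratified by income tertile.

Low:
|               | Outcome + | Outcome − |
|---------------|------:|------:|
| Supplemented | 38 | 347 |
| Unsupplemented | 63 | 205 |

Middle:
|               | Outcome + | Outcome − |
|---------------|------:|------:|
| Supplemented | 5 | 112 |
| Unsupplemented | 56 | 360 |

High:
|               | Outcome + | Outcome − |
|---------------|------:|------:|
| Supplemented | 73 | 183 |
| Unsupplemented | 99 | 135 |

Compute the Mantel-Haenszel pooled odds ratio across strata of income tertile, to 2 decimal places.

OR_MH = Σ(aᵢdᵢ/nᵢ) / Σ(bᵢcᵢ/nᵢ), where nᵢ is the stratum total.
Stratum 1 (Low): n = 653; a·d/n = 38·205/653 = 11.9296; b·c/n = 347·63/653 = 33.4778
Stratum 2 (Middle): n = 533; a·d/n = 5·360/533 = 3.3771; b·c/n = 112·56/533 = 11.7674
Stratum 3 (High): n = 490; a·d/n = 73·135/490 = 20.1122; b·c/n = 183·99/490 = 36.9735
OR_MH = (11.9296 + 3.3771 + 20.1122) / (33.4778 + 11.7674 + 36.9735) = 35.4189 / 82.2186 = 0.43079

0.43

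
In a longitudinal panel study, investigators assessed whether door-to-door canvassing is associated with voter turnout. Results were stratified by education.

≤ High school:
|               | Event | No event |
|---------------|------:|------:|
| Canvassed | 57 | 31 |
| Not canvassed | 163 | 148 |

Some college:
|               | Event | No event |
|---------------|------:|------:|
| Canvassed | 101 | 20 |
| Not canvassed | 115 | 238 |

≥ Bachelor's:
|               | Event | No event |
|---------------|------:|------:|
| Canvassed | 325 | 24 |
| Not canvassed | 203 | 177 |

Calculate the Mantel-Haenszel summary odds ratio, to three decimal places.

OR_MH = Σ(aᵢdᵢ/nᵢ) / Σ(bᵢcᵢ/nᵢ), where nᵢ is the stratum total.
Stratum 1 (≤ High school): n = 399; a·d/n = 57·148/399 = 21.1429; b·c/n = 31·163/399 = 12.6642
Stratum 2 (Some college): n = 474; a·d/n = 101·238/474 = 50.7131; b·c/n = 20·115/474 = 4.8523
Stratum 3 (≥ Bachelor's): n = 729; a·d/n = 325·177/729 = 78.9095; b·c/n = 24·203/729 = 6.6831
OR_MH = (21.1429 + 50.7131 + 78.9095) / (12.6642 + 4.8523 + 6.6831) = 150.7654 / 24.1996 = 6.23008

6.230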